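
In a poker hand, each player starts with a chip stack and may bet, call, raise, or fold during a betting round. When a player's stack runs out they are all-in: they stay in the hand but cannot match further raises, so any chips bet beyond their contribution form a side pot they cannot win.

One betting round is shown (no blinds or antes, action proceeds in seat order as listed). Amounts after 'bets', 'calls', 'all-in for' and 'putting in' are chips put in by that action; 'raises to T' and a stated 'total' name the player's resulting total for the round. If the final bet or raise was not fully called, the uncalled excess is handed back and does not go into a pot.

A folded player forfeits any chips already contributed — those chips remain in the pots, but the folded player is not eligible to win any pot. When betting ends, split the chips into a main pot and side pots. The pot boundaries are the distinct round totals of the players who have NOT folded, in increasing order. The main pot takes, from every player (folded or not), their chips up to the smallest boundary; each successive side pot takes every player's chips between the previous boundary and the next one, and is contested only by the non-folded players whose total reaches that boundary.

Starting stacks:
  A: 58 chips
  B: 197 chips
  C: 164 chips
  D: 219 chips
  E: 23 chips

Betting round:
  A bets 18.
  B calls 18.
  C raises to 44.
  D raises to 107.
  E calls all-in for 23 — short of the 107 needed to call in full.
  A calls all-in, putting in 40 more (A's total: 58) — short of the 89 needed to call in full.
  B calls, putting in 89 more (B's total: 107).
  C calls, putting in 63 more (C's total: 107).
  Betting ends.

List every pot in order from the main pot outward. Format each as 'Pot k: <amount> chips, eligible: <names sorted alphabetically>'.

Contributions: A=58, B=107, C=107, D=107, E=23
Pot levels (distinct totals of non-folded players): 23, 58, 107
Layer 1-23: 23 each from A, B, C, D, E = 23*5 = 115 chips; eligible A, B, C, D, E
Layer 24-58: 35 each from A, B, C, D = 35*4 = 140 chips; eligible A, B, C, D
Layer 59-107: 49 each from B, C, D = 49*3 = 147 chips; eligible B, C, D

Pot 1: 115 chips, eligible: A, B, C, D, E
Pot 2: 140 chips, eligible: A, B, C, D
Pot 3: 147 chips, eligible: B, C, D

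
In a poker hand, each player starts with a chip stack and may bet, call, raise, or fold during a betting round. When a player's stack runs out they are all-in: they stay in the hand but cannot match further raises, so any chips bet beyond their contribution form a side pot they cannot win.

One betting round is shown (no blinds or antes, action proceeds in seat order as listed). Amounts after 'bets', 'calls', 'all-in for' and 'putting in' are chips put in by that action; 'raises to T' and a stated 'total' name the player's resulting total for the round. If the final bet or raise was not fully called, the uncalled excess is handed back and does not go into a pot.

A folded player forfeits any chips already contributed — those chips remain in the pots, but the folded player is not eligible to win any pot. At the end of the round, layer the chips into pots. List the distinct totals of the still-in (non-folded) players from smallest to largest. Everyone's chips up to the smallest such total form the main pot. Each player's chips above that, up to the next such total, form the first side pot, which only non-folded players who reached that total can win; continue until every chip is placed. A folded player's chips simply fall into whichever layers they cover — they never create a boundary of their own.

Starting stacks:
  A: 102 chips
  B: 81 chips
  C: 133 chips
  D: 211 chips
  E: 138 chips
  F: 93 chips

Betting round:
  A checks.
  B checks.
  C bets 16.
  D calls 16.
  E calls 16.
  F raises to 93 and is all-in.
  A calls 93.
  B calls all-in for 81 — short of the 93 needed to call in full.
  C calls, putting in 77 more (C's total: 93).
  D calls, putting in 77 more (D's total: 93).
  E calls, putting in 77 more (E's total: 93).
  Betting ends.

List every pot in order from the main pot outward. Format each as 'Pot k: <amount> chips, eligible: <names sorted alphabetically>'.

Pot 1: 486 chips, eligible: A, B, C, D, E, F
Pot 2: 60 chips, eligible: A, C, D, E, F

Derivation:
Contributions: A=93, B=81, C=93, D=93, E=93, F=93
Pot levels (distinct totals of non-folded players): 81, 93
Layer 1-81: 81 each from A, B, C, D, E, F = 81*6 = 486 chips; eligible A, B, C, D, E, F
Layer 82-93: 12 each from A, C, D, E, F = 12*5 = 60 chips; eligible A, C, D, E, F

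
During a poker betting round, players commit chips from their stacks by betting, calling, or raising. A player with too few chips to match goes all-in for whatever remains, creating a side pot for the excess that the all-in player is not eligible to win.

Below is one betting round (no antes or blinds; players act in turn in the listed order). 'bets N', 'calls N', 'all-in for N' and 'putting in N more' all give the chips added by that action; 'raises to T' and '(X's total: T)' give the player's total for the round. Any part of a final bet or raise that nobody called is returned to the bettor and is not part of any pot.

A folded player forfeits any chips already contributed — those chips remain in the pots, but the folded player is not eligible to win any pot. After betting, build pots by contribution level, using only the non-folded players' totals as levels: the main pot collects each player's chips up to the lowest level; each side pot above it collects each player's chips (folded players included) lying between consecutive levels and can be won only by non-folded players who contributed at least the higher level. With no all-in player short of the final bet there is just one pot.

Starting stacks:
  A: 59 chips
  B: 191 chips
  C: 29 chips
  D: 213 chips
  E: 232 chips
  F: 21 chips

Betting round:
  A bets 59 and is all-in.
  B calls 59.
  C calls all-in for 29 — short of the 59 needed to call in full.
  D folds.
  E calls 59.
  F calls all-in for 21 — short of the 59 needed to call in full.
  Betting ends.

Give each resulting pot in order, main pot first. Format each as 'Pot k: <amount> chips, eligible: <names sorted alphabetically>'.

Pot 1: 105 chips, eligible: A, B, C, E, F
Pot 2: 32 chips, eligible: A, B, C, E
Pot 3: 90 chips, eligible: A, B, E

Derivation:
Contributions: A=59, B=59, C=29, E=59, F=21
Folded: D
Pot levels (distinct totals of non-folded players): 21, 29, 59
Layer 1-21: 21 each from A, B, C, E, F = 21*5 = 105 chips; eligible A, B, C, E, F
Layer 22-29: 8 each from A, B, C, E = 8*4 = 32 chips; eligible A, B, C, E
Layer 30-59: 30 each from A, B, E = 30*3 = 90 chips; eligible A, B, E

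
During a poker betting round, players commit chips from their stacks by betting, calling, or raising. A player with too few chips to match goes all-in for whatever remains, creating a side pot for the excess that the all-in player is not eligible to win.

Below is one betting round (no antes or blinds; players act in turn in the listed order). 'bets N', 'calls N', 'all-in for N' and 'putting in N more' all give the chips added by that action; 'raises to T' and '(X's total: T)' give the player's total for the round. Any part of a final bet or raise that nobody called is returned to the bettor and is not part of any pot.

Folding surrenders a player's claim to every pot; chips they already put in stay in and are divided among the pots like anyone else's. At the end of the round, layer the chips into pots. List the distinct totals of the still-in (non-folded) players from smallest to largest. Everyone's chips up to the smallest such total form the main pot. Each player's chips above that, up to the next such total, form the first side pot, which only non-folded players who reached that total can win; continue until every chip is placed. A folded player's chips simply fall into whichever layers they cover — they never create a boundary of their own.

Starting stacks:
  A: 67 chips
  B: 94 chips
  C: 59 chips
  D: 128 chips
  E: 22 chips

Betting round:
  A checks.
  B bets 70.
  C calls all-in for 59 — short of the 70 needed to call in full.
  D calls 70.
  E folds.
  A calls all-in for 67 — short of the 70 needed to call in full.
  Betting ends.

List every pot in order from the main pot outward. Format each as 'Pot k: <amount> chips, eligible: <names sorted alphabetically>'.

Contributions: A=67, B=70, C=59, D=70
Folded: E
Pot levels (distinct totals of non-folded players): 59, 67, 70
Layer 1-59: 59 each from A, B, C, D = 59*4 = 236 chips; eligible A, B, C, D
Layer 60-67: 8 each from A, B, D = 8*3 = 24 chips; eligible A, B, D
Layer 68-70: 3 each from B, D = 3*2 = 6 chips; eligible B, D

Pot 1: 236 chips, eligible: A, B, C, D
Pot 2: 24 chips, eligible: A, B, D
Pot 3: 6 chips, eligible: B, D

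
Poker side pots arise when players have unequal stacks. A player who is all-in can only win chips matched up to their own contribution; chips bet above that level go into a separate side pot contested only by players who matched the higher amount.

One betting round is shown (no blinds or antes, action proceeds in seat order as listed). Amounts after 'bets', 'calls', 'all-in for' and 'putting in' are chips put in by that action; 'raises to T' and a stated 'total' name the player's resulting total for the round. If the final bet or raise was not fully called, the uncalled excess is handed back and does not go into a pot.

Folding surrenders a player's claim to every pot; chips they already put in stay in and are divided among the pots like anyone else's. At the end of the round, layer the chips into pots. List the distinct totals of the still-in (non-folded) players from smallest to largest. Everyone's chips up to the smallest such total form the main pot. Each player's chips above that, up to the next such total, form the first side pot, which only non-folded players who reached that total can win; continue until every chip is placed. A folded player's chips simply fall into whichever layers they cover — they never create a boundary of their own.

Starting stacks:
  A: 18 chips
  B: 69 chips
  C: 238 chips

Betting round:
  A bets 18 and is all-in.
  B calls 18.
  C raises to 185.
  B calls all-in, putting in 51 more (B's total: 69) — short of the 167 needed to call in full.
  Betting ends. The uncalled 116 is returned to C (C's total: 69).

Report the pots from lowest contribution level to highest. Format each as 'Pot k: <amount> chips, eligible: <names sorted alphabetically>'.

Pot 1: 54 chips, eligible: A, B, C
Pot 2: 102 chips, eligible: B, C

Derivation:
Contributions (after 116 returned to C): A=18, B=69, C=69
Pot levels (distinct totals of non-folded players): 18, 69
Layer 1-18: 18 each from A, B, C = 18*3 = 54 chips; eligible A, B, C
Layer 19-69: 51 each from B, C = 51*2 = 102 chips; eligible B, C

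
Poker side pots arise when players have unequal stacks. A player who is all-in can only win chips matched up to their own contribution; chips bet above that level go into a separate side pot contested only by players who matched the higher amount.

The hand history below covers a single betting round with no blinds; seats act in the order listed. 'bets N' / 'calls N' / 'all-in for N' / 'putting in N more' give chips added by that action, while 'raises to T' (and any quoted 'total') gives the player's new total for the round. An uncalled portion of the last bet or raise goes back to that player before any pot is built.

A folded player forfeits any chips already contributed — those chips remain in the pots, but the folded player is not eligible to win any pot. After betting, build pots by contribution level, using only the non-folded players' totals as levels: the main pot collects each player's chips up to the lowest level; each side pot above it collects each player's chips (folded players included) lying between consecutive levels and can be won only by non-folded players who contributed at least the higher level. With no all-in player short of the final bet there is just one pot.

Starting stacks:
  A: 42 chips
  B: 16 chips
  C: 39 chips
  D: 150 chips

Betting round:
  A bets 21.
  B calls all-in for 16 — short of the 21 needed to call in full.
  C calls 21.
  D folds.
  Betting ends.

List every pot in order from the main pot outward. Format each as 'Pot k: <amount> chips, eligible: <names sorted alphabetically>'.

Contributions: A=21, B=16, C=21
Folded: D
Pot levels (distinct totals of non-folded players): 16, 21
Layer 1-16: 16 each from A, B, C = 16*3 = 48 chips; eligible A, B, C
Layer 17-21: 5 each from A, C = 5*2 = 10 chips; eligible A, C

Pot 1: 48 chips, eligible: A, B, C
Pot 2: 10 chips, eligible: A, C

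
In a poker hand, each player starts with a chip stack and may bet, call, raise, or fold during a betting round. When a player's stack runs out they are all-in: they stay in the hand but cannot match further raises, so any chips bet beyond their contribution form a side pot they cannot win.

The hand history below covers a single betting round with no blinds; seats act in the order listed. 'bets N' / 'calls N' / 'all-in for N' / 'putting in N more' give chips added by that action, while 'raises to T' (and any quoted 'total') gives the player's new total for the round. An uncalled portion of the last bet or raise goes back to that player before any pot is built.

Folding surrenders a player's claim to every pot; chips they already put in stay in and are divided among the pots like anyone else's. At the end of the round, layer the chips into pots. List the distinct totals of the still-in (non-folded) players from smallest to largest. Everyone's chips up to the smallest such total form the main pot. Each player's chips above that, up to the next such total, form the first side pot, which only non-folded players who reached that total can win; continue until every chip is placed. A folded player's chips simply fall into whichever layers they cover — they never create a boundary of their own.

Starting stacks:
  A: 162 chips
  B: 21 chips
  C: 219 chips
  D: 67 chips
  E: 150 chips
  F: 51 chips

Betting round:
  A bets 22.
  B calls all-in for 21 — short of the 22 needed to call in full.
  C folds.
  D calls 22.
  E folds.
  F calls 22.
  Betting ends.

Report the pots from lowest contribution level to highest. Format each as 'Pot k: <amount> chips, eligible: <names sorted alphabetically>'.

Pot 1: 84 chips, eligible: A, B, D, F
Pot 2: 3 chips, eligible: A, D, F

Derivation:
Contributions: A=22, B=21, D=22, F=22
Folded: C, E
Pot levels (distinct totals of non-folded players): 21, 22
Layer 1-21: 21 each from A, B, D, F = 21*4 = 84 chips; eligible A, B, D, F
Layer 22-22: 1 each from A, D, F = 1*3 = 3 chips; eligible A, D, F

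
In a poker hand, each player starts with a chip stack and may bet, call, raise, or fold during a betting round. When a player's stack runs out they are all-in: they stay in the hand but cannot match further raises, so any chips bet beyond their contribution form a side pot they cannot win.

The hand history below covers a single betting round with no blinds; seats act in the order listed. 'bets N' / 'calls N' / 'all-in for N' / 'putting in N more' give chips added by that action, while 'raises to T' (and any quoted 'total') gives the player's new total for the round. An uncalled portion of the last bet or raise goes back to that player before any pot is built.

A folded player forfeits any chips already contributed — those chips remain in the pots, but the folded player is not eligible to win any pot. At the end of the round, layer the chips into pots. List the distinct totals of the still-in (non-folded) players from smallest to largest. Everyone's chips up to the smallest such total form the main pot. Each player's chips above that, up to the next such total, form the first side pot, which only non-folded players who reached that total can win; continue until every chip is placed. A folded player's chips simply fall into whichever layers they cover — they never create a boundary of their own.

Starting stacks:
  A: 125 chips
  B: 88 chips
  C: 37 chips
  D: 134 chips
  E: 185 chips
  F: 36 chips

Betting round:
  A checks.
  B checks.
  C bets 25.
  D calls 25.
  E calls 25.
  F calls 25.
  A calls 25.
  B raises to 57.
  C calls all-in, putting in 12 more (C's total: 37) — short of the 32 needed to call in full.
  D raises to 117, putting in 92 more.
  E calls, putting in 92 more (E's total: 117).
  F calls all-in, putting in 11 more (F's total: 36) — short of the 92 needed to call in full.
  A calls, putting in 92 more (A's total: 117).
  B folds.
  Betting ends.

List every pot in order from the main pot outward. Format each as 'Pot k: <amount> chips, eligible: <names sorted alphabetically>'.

Contributions: A=117, B=57, C=37, D=117, E=117, F=36
Folded: B
Pot levels (distinct totals of non-folded players): 36, 37, 117
Layer 1-36: 36 each from A, B, C, D, E, F = 36*6 = 216 chips; eligible A, C, D, E, F
Layer 37-37: 1 each from A, B, C, D, E = 1*5 = 5 chips; eligible A, C, D, E
Layer 38-117: A 80 + B 20 + D 80 + E 80 = 260 chips; eligible A, D, E

Pot 1: 216 chips, eligible: A, C, D, E, F
Pot 2: 5 chips, eligible: A, C, D, E
Pot 3: 260 chips, eligible: A, D, E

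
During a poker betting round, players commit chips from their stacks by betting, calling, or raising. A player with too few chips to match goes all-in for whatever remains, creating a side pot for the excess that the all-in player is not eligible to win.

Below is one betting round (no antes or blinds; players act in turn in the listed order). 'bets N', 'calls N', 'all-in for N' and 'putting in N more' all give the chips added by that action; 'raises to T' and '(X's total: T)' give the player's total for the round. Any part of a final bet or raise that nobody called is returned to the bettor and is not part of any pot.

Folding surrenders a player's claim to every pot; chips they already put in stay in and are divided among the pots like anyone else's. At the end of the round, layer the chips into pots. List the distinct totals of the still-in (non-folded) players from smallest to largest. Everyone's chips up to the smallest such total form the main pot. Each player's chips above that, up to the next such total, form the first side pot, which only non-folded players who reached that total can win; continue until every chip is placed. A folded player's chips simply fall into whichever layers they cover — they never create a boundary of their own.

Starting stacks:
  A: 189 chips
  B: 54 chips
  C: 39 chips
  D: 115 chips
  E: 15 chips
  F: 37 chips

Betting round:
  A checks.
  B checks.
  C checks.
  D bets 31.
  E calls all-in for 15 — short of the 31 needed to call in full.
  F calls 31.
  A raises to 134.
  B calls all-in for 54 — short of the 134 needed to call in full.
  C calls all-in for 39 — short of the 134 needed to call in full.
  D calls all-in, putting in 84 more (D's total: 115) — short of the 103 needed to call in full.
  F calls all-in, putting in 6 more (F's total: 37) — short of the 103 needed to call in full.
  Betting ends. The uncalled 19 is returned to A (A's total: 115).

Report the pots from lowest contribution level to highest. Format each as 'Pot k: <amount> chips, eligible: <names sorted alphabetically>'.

Contributions (after 19 returned to A): A=115, B=54, C=39, D=115, E=15, F=37
Pot levels (distinct totals of non-folded players): 15, 37, 39, 54, 115
Layer 1-15: 15 each from A, B, C, D, E, F = 15*6 = 90 chips; eligible A, B, C, D, E, F
Layer 16-37: 22 each from A, B, C, D, F = 22*5 = 110 chips; eligible A, B, C, D, F
Layer 38-39: 2 each from A, B, C, D = 2*4 = 8 chips; eligible A, B, C, D
Layer 40-54: 15 each from A, B, D = 15*3 = 45 chips; eligible A, B, D
Layer 55-115: 61 each from A, D = 61*2 = 122 chips; eligible A, D

Pot 1: 90 chips, eligible: A, B, C, D, E, F
Pot 2: 110 chips, eligible: A, B, C, D, F
Pot 3: 8 chips, eligible: A, B, C, D
Pot 4: 45 chips, eligible: A, B, D
Pot 5: 122 chips, eligible: A, D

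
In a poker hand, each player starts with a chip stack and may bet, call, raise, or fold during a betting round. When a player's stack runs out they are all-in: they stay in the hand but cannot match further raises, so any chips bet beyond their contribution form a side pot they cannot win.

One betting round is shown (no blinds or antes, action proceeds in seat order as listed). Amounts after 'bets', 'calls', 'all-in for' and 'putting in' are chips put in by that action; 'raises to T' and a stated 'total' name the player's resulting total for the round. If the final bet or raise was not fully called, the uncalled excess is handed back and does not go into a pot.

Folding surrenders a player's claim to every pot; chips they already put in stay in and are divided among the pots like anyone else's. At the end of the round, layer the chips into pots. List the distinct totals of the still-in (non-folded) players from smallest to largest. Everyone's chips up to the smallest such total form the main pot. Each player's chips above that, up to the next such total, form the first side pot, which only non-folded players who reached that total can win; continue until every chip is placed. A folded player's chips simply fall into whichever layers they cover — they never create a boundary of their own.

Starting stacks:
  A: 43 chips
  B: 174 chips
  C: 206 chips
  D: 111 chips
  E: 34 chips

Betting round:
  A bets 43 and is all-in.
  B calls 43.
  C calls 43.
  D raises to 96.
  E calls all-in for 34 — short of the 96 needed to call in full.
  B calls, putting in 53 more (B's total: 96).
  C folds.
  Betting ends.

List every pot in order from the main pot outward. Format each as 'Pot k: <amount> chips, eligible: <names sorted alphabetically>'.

Contributions: A=43, B=96, C=43, D=96, E=34
Folded: C
Pot levels (distinct totals of non-folded players): 34, 43, 96
Layer 1-34: 34 each from A, B, C, D, E = 34*5 = 170 chips; eligible A, B, D, E
Layer 35-43: 9 each from A, B, C, D = 9*4 = 36 chips; eligible A, B, D
Layer 44-96: 53 each from B, D = 53*2 = 106 chips; eligible B, D

Pot 1: 170 chips, eligible: A, B, D, E
Pot 2: 36 chips, eligible: A, B, D
Pot 3: 106 chips, eligible: B, D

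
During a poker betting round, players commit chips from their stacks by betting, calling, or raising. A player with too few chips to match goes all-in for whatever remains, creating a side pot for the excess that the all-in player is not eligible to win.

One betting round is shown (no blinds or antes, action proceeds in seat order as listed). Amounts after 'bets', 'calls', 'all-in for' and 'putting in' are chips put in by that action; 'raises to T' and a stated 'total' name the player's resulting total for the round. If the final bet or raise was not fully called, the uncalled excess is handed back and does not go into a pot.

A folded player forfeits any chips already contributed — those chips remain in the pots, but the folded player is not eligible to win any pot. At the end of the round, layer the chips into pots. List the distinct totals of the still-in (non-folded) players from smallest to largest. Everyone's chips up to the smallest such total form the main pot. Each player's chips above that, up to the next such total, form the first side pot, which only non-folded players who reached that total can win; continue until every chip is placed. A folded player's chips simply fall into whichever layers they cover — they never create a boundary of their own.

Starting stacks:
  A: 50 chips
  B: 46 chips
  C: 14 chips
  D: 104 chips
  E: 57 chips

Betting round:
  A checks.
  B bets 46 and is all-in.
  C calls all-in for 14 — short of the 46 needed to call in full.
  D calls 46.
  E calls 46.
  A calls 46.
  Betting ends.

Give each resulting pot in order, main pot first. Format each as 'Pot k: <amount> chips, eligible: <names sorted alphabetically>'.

Pot 1: 70 chips, eligible: A, B, C, D, E
Pot 2: 128 chips, eligible: A, B, D, E

Derivation:
Contributions: A=46, B=46, C=14, D=46, E=46
Pot levels (distinct totals of non-folded players): 14, 46
Layer 1-14: 14 each from A, B, C, D, E = 14*5 = 70 chips; eligible A, B, C, D, E
Layer 15-46: 32 each from A, B, D, E = 32*4 = 128 chips; eligible A, B, D, E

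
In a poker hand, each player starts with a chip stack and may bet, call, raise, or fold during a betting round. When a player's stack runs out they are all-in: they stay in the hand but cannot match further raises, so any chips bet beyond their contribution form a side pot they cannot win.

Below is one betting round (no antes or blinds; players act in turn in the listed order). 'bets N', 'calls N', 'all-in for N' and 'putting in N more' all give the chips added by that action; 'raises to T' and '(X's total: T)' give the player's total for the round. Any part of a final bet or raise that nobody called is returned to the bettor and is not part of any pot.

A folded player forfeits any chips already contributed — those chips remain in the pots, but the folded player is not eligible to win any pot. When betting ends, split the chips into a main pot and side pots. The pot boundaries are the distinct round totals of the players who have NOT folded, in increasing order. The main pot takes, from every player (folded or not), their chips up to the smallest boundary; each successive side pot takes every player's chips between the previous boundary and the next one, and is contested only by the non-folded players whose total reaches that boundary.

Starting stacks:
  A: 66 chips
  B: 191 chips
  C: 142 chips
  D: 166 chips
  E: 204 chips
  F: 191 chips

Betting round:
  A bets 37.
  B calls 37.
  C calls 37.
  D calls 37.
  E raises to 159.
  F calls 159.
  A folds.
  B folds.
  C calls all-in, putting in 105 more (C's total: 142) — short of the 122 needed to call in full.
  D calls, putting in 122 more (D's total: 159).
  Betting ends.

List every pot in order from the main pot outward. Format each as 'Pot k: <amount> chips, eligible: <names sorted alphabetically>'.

Contributions: A=37, B=37, C=142, D=159, E=159, F=159
Folded: A, B
Pot levels (distinct totals of non-folded players): 142, 159
Layer 1-142: A 37 + B 37 + C 142 + D 142 + E 142 + F 142 = 642 chips; eligible C, D, E, F
Layer 143-159: 17 each from D, E, F = 17*3 = 51 chips; eligible D, E, F

Pot 1: 642 chips, eligible: C, D, E, F
Pot 2: 51 chips, eligible: D, E, F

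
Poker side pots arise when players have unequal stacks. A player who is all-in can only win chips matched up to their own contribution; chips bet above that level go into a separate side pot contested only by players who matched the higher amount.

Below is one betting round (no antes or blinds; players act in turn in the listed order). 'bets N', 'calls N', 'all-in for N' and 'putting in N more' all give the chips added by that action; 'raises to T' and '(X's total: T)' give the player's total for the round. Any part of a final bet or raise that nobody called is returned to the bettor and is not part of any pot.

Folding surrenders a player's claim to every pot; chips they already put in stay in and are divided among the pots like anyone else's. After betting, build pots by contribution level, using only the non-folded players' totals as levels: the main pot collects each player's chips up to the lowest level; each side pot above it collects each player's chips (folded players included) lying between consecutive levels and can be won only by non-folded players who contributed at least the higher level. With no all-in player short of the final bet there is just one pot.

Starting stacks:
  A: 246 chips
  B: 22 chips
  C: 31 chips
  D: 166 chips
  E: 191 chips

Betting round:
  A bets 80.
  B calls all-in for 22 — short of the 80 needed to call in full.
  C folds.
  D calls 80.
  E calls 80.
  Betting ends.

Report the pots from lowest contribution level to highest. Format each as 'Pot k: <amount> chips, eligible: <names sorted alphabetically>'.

Contributions: A=80, B=22, D=80, E=80
Folded: C
Pot levels (distinct totals of non-folded players): 22, 80
Layer 1-22: 22 each from A, B, D, E = 22*4 = 88 chips; eligible A, B, D, E
Layer 23-80: 58 each from A, D, E = 58*3 = 174 chips; eligible A, D, E

Pot 1: 88 chips, eligible: A, B, D, E
Pot 2: 174 chips, eligible: A, D, E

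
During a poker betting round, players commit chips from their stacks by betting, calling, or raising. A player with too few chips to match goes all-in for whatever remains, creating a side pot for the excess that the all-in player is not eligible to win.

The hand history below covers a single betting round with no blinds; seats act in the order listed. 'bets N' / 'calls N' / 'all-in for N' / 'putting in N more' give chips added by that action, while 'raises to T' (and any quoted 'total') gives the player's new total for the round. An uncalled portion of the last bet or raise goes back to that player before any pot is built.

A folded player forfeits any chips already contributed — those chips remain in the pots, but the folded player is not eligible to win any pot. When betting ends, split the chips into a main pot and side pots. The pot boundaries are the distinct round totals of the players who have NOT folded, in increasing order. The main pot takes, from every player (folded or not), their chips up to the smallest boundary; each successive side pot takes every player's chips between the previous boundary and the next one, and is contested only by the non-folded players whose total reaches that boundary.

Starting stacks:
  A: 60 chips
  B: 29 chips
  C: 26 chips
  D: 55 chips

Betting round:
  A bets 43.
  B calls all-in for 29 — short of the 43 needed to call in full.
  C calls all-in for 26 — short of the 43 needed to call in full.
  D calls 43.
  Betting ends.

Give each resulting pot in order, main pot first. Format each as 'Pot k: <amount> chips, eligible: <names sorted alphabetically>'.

Contributions: A=43, B=29, C=26, D=43
Pot levels (distinct totals of non-folded players): 26, 29, 43
Layer 1-26: 26 each from A, B, C, D = 26*4 = 104 chips; eligible A, B, C, D
Layer 27-29: 3 each from A, B, D = 3*3 = 9 chips; eligible A, B, D
Layer 30-43: 14 each from A, D = 14*2 = 28 chips; eligible A, D

Pot 1: 104 chips, eligible: A, B, C, D
Pot 2: 9 chips, eligible: A, B, D
Pot 3: 28 chips, eligible: A, D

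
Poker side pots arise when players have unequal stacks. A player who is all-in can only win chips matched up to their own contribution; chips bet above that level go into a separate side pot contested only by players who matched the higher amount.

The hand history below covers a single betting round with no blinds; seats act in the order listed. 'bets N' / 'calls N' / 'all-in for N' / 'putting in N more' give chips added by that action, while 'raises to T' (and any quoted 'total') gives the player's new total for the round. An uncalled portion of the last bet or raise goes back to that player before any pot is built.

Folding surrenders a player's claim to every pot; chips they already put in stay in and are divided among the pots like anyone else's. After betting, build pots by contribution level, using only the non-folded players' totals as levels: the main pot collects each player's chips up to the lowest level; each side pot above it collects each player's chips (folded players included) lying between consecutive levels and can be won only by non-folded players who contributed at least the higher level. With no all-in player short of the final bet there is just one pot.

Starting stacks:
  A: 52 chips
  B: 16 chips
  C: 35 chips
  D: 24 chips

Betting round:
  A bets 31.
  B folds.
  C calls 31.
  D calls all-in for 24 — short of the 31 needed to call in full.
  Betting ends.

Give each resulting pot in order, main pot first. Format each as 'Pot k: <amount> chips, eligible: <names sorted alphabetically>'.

Pot 1: 72 chips, eligible: A, C, D
Pot 2: 14 chips, eligible: A, C

Derivation:
Contributions: A=31, C=31, D=24
Folded: B
Pot levels (distinct totals of non-folded players): 24, 31
Layer 1-24: 24 each from A, C, D = 24*3 = 72 chips; eligible A, C, D
Layer 25-31: 7 each from A, C = 7*2 = 14 chips; eligible A, C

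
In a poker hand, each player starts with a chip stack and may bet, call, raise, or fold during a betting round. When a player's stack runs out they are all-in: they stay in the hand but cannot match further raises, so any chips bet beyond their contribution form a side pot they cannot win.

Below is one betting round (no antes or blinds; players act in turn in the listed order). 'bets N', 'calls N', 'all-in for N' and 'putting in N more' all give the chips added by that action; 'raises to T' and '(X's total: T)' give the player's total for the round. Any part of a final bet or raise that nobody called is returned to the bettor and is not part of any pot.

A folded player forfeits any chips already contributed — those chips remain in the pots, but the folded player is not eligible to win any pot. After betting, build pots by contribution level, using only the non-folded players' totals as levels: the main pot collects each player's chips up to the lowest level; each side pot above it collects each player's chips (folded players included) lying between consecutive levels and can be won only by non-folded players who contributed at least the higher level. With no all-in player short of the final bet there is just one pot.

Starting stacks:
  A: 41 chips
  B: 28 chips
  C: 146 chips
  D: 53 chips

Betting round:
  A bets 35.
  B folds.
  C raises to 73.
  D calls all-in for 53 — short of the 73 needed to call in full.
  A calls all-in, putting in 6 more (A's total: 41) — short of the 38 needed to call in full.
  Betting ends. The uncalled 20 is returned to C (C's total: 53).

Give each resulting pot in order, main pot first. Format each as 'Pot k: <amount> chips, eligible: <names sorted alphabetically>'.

Contributions (after 20 returned to C): A=41, C=53, D=53
Folded: B
Pot levels (distinct totals of non-folded players): 41, 53
Layer 1-41: 41 each from A, C, D = 41*3 = 123 chips; eligible A, C, D
Layer 42-53: 12 each from C, D = 12*2 = 24 chips; eligible C, D

Pot 1: 123 chips, eligible: A, C, D
Pot 2: 24 chips, eligible: C, D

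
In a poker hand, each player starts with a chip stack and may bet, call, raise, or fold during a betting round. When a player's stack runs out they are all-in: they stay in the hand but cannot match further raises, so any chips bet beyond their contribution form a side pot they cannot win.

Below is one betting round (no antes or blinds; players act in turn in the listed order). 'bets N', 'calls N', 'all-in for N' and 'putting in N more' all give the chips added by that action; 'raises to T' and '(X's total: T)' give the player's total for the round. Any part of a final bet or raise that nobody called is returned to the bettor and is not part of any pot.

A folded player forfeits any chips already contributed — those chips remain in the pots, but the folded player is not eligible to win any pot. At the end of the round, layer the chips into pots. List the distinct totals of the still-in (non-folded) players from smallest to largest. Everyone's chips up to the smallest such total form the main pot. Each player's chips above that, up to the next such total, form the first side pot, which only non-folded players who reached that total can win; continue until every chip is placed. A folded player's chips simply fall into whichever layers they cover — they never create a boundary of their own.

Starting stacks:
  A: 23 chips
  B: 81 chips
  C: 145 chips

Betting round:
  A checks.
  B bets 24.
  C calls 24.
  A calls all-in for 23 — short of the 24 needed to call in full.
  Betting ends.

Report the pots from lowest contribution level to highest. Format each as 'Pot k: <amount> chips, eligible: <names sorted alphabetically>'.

Contributions: A=23, B=24, C=24
Pot levels (distinct totals of non-folded players): 23, 24
Layer 1-23: 23 each from A, B, C = 23*3 = 69 chips; eligible A, B, C
Layer 24-24: 1 each from B, C = 1*2 = 2 chips; eligible B, C

Pot 1: 69 chips, eligible: A, B, C
Pot 2: 2 chips, eligible: B, C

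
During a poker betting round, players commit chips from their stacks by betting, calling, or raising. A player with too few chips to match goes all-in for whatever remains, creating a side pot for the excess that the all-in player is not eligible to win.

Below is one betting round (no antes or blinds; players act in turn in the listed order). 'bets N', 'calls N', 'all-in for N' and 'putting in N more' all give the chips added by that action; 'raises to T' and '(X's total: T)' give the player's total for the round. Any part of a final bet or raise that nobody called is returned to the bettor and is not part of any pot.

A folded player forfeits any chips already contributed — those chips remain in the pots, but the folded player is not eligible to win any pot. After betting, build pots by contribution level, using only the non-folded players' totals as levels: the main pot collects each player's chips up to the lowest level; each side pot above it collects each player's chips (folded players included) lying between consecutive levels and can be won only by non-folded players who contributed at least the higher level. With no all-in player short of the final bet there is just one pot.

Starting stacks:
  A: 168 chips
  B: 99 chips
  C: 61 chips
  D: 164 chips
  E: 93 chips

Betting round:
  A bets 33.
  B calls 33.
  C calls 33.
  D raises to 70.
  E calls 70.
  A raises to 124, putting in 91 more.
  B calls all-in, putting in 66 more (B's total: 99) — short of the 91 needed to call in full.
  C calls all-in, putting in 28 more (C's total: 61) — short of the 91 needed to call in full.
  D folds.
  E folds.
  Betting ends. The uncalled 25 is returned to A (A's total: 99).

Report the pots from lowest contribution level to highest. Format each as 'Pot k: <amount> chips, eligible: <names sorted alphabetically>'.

Pot 1: 305 chips, eligible: A, B, C
Pot 2: 94 chips, eligible: A, B

Derivation:
Contributions (after 25 returned to A): A=99, B=99, C=61, D=70, E=70
Folded: D, E
Pot levels (distinct totals of non-folded players): 61, 99
Layer 1-61: 61 each from A, B, C, D, E = 61*5 = 305 chips; eligible A, B, C
Layer 62-99: A 38 + B 38 + D 9 + E 9 = 94 chips; eligible A, B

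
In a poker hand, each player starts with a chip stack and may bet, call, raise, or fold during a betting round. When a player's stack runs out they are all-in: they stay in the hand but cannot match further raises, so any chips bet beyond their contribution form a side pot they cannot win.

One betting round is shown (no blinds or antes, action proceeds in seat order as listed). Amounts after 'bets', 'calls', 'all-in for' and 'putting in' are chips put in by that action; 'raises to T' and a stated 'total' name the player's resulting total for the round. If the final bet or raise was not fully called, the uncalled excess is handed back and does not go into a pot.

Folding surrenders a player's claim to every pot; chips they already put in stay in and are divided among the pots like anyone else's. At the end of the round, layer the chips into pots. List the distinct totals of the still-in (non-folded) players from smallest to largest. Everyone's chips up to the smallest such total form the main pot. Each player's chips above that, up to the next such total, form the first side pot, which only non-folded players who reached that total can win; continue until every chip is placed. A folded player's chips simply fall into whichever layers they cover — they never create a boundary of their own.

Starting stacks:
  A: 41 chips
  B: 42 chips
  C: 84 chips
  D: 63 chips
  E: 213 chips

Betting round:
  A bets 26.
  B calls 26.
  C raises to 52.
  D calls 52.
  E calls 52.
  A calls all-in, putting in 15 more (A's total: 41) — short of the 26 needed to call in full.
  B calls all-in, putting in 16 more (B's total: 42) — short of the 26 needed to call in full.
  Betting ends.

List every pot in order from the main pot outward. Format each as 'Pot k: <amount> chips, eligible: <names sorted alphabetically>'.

Pot 1: 205 chips, eligible: A, B, C, D, E
Pot 2: 4 chips, eligible: B, C, D, E
Pot 3: 30 chips, eligible: C, D, E

Derivation:
Contributions: A=41, B=42, C=52, D=52, E=52
Pot levels (distinct totals of non-folded players): 41, 42, 52
Layer 1-41: 41 each from A, B, C, D, E = 41*5 = 205 chips; eligible A, B, C, D, E
Layer 42-42: 1 each from B, C, D, E = 1*4 = 4 chips; eligible B, C, D, E
Layer 43-52: 10 each from C, D, E = 10*3 = 30 chips; eligible C, D, E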